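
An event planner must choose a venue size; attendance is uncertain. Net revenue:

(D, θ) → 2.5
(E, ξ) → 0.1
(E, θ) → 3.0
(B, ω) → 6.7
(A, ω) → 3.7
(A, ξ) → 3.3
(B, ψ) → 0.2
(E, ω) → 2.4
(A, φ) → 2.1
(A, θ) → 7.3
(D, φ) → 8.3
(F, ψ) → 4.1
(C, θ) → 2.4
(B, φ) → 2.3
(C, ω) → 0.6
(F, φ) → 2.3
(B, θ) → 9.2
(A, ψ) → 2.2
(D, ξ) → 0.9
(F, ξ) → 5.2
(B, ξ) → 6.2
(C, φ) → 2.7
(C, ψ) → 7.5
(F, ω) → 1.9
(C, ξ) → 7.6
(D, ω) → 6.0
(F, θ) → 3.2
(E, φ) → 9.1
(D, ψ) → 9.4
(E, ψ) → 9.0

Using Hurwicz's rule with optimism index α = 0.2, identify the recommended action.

A: 0.2·7.3 + 0.8·2.1 = 3.14
B: 0.2·9.2 + 0.8·0.2 = 2
C: 0.2·7.6 + 0.8·0.6 = 2
D: 0.2·9.4 + 0.8·0.9 = 2.6
E: 0.2·9.1 + 0.8·0.1 = 1.9
F: 0.2·5.2 + 0.8·1.9 = 2.56
Highest Hurwicz score = 3.14 → A.

A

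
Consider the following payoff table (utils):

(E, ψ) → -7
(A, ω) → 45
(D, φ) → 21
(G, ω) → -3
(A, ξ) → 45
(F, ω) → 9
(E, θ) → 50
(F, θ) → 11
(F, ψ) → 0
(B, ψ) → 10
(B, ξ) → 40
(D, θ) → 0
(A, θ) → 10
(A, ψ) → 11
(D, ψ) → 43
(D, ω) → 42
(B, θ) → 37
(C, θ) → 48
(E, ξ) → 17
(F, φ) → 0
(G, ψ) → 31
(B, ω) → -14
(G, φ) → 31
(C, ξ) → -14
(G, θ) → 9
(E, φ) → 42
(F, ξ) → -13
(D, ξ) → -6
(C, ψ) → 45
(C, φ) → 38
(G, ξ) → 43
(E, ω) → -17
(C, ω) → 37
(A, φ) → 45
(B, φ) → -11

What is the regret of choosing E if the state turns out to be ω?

62

Best payoff under ω is 45.
Regret = 45 − (-17) = 62.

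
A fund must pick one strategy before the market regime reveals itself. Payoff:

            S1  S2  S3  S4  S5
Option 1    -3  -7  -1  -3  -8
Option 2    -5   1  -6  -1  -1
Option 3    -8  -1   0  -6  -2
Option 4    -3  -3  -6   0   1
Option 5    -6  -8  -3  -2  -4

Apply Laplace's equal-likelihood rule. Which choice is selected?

Option 4

Row averages: Option 1=-4.4, Option 2=-2.4, Option 3=-3.4, Option 4=-2.2, Option 5=-4.6
Highest average = -2.2 → Option 4.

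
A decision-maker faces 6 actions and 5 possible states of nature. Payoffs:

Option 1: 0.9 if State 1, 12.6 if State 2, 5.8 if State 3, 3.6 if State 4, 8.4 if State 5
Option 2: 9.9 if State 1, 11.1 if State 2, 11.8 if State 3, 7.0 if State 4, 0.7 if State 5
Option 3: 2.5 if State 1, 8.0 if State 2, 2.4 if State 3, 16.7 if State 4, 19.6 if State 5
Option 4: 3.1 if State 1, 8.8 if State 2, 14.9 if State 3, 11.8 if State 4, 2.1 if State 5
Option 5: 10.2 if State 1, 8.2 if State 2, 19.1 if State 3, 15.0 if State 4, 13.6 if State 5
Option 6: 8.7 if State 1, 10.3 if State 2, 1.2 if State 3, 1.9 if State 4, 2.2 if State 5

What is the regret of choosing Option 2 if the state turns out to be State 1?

0.3

Best payoff under State 1 is 10.2.
Regret = 10.2 − 9.9 = 0.3.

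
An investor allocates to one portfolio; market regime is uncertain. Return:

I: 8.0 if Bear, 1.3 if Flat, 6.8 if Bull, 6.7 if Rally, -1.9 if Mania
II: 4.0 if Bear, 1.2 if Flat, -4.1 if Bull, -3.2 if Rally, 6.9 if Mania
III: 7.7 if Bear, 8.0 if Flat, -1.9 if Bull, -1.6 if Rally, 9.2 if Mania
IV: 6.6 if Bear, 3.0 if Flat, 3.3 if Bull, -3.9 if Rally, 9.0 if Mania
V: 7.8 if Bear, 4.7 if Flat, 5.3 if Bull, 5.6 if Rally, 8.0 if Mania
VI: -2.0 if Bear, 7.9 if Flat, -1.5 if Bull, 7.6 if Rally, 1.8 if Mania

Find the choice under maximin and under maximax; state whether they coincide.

Row minima: I=-1.9, II=-4.1, III=-1.9, IV=-3.9, V=4.7, VI=-2.0
Best worst-case = 4.7 → V.
Row maxima: I=8.0, II=6.9, III=9.2, IV=9.0, V=8.0, VI=7.9
Best best-case = 9.2 → III.

maximin → V; maximax → III (disagree)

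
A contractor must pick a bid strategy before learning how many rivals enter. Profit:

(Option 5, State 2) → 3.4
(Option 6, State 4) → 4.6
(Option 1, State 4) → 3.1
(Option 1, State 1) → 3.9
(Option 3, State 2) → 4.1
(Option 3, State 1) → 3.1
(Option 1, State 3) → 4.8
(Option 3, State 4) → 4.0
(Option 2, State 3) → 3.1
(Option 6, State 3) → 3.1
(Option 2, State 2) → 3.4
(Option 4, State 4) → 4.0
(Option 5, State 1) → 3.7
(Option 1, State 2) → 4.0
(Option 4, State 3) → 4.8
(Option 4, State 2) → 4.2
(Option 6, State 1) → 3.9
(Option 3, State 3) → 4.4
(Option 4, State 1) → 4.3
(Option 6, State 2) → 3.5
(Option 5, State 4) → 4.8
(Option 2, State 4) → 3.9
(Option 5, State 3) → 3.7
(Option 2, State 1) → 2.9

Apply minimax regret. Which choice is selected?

Column bests: State 1=4.3, State 2=4.2, State 3=4.8, State 4=4.8.
Option 1 regrets: 0.4, 0.2, 0.0, 1.7 → max 1.7
Option 2 regrets: 1.4, 0.8, 1.7, 0.9 → max 1.7
Option 3 regrets: 1.2, 0.1, 0.4, 0.8 → max 1.2
Option 4 regrets: 0.0, 0.0, 0.0, 0.8 → max 0.8
Option 5 regrets: 0.6, 0.8, 1.1, 0.0 → max 1.1
Option 6 regrets: 0.4, 0.7, 1.7, 0.2 → max 1.7
Smallest max regret = 0.8 → Option 4.

Option 4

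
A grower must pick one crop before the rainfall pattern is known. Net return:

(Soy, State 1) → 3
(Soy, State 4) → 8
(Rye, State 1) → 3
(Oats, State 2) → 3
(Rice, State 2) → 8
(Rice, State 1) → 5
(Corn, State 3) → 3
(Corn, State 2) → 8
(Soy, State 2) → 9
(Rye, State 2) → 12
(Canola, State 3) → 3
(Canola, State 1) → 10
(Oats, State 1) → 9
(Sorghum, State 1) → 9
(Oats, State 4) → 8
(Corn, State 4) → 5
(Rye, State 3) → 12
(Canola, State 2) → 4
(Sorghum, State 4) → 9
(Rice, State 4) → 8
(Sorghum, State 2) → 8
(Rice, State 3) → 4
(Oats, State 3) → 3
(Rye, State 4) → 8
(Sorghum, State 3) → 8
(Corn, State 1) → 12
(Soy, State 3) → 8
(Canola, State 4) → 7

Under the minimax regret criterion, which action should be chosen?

Column bests: State 1=12, State 2=12, State 3=12, State 4=9.
Canola regrets: 2, 8, 9, 2 → max 9
Rye regrets: 9, 0, 0, 1 → max 9
Corn regrets: 0, 4, 9, 4 → max 9
Soy regrets: 9, 3, 4, 1 → max 9
Oats regrets: 3, 9, 9, 1 → max 9
Rice regrets: 7, 4, 8, 1 → max 8
Sorghum regrets: 3, 4, 4, 0 → max 4
Smallest max regret = 4 → Sorghum.

Sorghum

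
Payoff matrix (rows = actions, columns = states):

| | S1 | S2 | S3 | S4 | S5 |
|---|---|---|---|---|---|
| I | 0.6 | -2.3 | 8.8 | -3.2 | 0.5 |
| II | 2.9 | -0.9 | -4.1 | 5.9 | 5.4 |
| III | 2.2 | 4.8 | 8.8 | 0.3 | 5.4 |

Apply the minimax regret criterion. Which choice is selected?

III

Column bests: S1=2.9, S2=4.8, S3=8.8, S4=5.9, S5=5.4.
I regrets: 2.3, 7.1, 0.0, 9.1, 4.9 → max 9.1
II regrets: 0.0, 5.7, 12.9, 0.0, 0.0 → max 12.9
III regrets: 0.7, 0.0, 0.0, 5.6, 0.0 → max 5.6
Smallest max regret = 5.6 → III.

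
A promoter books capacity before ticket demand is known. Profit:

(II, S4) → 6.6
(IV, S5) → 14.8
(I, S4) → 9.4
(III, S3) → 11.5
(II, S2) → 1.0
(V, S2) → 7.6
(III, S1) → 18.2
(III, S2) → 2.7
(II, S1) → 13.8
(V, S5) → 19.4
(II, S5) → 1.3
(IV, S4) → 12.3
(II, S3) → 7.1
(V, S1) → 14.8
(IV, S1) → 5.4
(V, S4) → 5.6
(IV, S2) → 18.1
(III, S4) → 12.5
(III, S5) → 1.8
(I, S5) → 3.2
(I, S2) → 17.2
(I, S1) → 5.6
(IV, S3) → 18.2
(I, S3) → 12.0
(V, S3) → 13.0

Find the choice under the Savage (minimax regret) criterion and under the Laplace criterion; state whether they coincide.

minimax regret → V; laplace → IV (disagree)

Column bests: S1=18.2, S2=18.1, S3=18.2, S4=12.5, S5=19.4.
I regrets: 12.6, 0.9, 6.2, 3.1, 16.2 → max 16.2
II regrets: 4.4, 17.1, 11.1, 5.9, 18.1 → max 18.1
III regrets: 0.0, 15.4, 6.7, 0.0, 17.6 → max 17.6
IV regrets: 12.8, 0.0, 0.0, 0.2, 4.6 → max 12.8
V regrets: 3.4, 10.5, 5.2, 6.9, 0.0 → max 10.5
Smallest max regret = 10.5 → V.
Row averages: I=9.48, II=5.96, III=9.34, IV=13.76, V=12.08
Highest average = 13.76 → IV.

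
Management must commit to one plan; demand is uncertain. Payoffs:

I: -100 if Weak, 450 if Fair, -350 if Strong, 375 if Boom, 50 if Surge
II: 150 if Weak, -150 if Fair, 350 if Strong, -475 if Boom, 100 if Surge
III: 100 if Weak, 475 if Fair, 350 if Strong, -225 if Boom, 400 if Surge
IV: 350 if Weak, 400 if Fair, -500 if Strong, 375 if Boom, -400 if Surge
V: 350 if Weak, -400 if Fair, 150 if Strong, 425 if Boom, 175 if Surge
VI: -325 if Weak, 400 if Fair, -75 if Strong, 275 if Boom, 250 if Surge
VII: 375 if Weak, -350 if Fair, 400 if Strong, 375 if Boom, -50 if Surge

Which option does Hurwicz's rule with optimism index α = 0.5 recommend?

I: 0.5·450 + 0.5·(-350) = 50
II: 0.5·350 + 0.5·(-475) = -62.5
III: 0.5·475 + 0.5·(-225) = 125
IV: 0.5·400 + 0.5·(-500) = -50
V: 0.5·425 + 0.5·(-400) = 12.5
VI: 0.5·400 + 0.5·(-325) = 37.5
VII: 0.5·400 + 0.5·(-350) = 25
Highest Hurwicz score = 125 → III.

III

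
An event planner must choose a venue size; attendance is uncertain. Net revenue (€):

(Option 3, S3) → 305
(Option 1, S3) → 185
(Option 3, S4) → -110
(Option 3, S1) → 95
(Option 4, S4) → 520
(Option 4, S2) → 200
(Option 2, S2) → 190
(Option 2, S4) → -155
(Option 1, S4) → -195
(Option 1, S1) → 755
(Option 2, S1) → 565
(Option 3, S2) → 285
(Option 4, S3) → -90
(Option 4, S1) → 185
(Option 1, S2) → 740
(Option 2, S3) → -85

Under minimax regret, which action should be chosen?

Option 4

Column bests: S1=755, S2=740, S3=305, S4=520.
Option 1 regrets: 0, 0, 120, 715 → max 715
Option 2 regrets: 190, 550, 390, 675 → max 675
Option 3 regrets: 660, 455, 0, 630 → max 660
Option 4 regrets: 570, 540, 395, 0 → max 570
Smallest max regret = 570 → Option 4.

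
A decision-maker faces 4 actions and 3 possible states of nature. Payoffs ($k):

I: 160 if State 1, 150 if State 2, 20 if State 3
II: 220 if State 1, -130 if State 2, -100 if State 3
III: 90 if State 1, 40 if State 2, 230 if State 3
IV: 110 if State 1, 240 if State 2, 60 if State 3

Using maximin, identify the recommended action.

Row minima: I=20, II=-130, III=40, IV=60
Best worst-case = 60 → IV.

IV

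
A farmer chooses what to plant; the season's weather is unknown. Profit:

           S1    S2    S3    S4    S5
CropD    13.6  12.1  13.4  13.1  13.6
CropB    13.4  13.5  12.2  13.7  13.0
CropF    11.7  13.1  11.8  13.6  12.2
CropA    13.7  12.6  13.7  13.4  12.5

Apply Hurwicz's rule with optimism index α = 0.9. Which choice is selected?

CropD: 0.9·13.6 + 0.1·12.1 = 13.45
CropB: 0.9·13.7 + 0.1·12.2 = 13.55
CropF: 0.9·13.6 + 0.1·11.7 = 13.41
CropA: 0.9·13.7 + 0.1·12.5 = 13.58
Highest Hurwicz score = 13.58 → CropA.

CropA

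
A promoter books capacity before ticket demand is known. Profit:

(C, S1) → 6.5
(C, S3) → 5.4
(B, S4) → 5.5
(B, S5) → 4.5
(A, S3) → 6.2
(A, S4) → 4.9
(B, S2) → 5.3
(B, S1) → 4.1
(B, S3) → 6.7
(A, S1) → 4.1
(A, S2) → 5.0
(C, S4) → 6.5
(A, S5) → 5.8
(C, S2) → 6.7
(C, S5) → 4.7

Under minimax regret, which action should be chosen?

Column bests: S1=6.5, S2=6.7, S3=6.7, S4=6.5, S5=5.8.
A regrets: 2.4, 1.7, 0.5, 1.6, 0.0 → max 2.4
B regrets: 2.4, 1.4, 0.0, 1.0, 1.3 → max 2.4
C regrets: 0.0, 0.0, 1.3, 0.0, 1.1 → max 1.3
Smallest max regret = 1.3 → C.

C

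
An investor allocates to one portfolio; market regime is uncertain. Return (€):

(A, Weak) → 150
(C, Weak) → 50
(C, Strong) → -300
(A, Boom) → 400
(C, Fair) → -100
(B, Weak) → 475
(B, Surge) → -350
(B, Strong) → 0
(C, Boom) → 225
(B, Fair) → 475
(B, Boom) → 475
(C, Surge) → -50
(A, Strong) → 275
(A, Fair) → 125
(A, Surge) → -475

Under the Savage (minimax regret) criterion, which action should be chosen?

Column bests: Weak=475, Fair=475, Strong=275, Boom=475, Surge=-50.
A regrets: 325, 350, 0, 75, 425 → max 425
B regrets: 0, 0, 275, 0, 300 → max 300
C regrets: 425, 575, 575, 250, 0 → max 575
Smallest max regret = 300 → B.

B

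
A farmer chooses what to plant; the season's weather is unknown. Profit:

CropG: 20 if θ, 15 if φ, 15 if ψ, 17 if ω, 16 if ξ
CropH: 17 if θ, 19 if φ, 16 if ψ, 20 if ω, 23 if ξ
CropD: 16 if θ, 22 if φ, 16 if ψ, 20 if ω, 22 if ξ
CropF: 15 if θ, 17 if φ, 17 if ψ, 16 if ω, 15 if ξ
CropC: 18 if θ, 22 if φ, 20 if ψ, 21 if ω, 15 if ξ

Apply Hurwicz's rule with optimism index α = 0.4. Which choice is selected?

CropG: 0.4·20 + 0.6·15 = 17
CropH: 0.4·23 + 0.6·16 = 18.8
CropD: 0.4·22 + 0.6·16 = 18.4
CropF: 0.4·17 + 0.6·15 = 15.8
CropC: 0.4·22 + 0.6·15 = 17.8
Highest Hurwicz score = 18.8 → CropH.

CropH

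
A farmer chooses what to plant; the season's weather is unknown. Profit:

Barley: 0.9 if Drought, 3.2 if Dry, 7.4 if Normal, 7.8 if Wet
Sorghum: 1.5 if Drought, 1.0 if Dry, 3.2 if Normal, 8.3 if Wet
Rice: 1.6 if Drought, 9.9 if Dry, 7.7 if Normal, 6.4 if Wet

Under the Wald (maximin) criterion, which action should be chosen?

Rice

Row minima: Barley=0.9, Sorghum=1.0, Rice=1.6
Best worst-case = 1.6 → Rice.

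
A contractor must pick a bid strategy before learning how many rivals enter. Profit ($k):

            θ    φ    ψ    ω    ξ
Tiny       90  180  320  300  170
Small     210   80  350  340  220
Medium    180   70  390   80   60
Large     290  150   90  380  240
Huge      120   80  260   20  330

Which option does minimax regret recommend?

Small

Column bests: θ=290, φ=180, ψ=390, ω=380, ξ=330.
Tiny regrets: 200, 0, 70, 80, 160 → max 200
Small regrets: 80, 100, 40, 40, 110 → max 110
Medium regrets: 110, 110, 0, 300, 270 → max 300
Large regrets: 0, 30, 300, 0, 90 → max 300
Huge regrets: 170, 100, 130, 360, 0 → max 360
Smallest max regret = 110 → Small.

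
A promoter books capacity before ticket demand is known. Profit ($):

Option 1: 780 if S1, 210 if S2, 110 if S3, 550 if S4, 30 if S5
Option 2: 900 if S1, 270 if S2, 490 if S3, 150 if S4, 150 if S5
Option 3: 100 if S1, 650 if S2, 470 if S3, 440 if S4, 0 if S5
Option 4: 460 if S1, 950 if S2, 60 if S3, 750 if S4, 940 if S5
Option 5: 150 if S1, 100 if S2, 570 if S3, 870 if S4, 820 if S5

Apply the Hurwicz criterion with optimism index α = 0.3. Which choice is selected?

Option 2

Option 1: 0.3·780 + 0.7·30 = 255
Option 2: 0.3·900 + 0.7·150 = 375
Option 3: 0.3·650 + 0.7·0 = 195
Option 4: 0.3·950 + 0.7·60 = 327
Option 5: 0.3·870 + 0.7·100 = 331
Highest Hurwicz score = 375 → Option 2.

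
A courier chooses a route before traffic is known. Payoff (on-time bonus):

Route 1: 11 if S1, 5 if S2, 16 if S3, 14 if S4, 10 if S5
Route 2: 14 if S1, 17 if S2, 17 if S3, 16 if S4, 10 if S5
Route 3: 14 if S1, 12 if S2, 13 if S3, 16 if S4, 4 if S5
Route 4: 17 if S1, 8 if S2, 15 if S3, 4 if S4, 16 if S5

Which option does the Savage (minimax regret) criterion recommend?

Route 2

Column bests: S1=17, S2=17, S3=17, S4=16, S5=16.
Route 1 regrets: 6, 12, 1, 2, 6 → max 12
Route 2 regrets: 3, 0, 0, 0, 6 → max 6
Route 3 regrets: 3, 5, 4, 0, 12 → max 12
Route 4 regrets: 0, 9, 2, 12, 0 → max 12
Smallest max regret = 6 → Route 2.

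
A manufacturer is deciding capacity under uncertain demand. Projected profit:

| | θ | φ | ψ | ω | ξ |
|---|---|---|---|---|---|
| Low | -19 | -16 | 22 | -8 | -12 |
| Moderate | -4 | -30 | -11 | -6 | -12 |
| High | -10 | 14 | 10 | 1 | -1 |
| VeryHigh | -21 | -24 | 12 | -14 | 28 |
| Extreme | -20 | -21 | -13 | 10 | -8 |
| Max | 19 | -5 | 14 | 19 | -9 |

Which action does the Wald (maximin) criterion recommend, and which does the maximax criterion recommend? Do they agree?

maximin → Max; maximax → VeryHigh (disagree)

Row minima: Low=-19, Moderate=-30, High=-10, VeryHigh=-24, Extreme=-21, Max=-9
Best worst-case = -9 → Max.
Row maxima: Low=22, Moderate=-4, High=14, VeryHigh=28, Extreme=10, Max=19
Best best-case = 28 → VeryHigh.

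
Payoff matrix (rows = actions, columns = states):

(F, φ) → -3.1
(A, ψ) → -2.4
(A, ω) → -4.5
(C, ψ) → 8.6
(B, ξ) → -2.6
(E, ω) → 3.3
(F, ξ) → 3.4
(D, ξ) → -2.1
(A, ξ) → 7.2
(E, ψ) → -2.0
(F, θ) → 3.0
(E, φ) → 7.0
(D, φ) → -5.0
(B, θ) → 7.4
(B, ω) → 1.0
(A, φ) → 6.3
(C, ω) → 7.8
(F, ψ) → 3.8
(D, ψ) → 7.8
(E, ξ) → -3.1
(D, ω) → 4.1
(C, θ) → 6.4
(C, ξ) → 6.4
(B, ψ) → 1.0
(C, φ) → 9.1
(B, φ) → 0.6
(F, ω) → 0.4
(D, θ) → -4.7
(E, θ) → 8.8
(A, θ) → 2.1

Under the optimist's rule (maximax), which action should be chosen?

Row maxima: A=7.2, B=7.4, C=9.1, D=7.8, E=8.8, F=3.8
Best best-case = 9.1 → C.

C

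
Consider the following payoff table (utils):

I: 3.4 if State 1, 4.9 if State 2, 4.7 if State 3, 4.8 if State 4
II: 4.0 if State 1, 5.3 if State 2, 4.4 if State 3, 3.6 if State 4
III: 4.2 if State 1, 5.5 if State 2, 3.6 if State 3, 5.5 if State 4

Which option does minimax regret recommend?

I

Column bests: State 1=4.2, State 2=5.5, State 3=4.7, State 4=5.5.
I regrets: 0.8, 0.6, 0.0, 0.7 → max 0.8
II regrets: 0.2, 0.2, 0.3, 1.9 → max 1.9
III regrets: 0.0, 0.0, 1.1, 0.0 → max 1.1
Smallest max regret = 0.8 → I.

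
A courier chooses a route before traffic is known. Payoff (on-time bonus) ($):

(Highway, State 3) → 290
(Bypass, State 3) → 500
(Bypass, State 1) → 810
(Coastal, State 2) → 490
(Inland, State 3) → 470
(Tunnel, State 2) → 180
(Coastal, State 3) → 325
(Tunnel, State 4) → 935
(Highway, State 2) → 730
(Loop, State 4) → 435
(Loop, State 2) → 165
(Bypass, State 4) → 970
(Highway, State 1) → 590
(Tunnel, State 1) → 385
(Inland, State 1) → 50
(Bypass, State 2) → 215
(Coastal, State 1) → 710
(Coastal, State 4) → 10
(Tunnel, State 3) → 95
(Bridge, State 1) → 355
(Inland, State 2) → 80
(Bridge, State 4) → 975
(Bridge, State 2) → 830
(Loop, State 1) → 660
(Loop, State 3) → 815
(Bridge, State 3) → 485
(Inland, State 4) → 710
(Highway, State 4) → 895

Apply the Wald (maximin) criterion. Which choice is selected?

Row minima: Coastal=10, Bridge=355, Highway=290, Inland=50, Tunnel=95, Loop=165, Bypass=215
Best worst-case = 355 → Bridge.

Bridge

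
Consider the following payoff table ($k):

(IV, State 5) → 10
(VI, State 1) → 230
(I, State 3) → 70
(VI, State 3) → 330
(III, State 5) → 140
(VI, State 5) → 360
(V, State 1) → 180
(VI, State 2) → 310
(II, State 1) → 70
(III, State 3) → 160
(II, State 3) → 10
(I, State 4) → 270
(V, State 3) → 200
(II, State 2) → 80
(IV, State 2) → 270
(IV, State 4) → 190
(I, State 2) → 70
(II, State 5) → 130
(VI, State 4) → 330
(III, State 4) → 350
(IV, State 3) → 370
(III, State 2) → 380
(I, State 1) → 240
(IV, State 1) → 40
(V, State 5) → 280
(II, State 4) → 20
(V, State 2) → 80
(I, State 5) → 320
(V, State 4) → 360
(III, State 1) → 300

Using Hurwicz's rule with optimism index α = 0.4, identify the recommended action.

I: 0.4·320 + 0.6·70 = 170
II: 0.4·130 + 0.6·10 = 58
III: 0.4·380 + 0.6·140 = 236
IV: 0.4·370 + 0.6·10 = 154
V: 0.4·360 + 0.6·80 = 192
VI: 0.4·360 + 0.6·230 = 282
Highest Hurwicz score = 282 → VI.

VI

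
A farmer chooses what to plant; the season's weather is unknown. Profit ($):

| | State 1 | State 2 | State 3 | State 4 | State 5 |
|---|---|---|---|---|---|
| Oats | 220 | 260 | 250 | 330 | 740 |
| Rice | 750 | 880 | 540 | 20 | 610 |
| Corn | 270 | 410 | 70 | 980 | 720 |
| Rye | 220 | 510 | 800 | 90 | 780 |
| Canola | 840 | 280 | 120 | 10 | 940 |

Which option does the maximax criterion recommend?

Row maxima: Oats=740, Rice=880, Corn=980, Rye=800, Canola=940
Best best-case = 980 → Corn.

Corn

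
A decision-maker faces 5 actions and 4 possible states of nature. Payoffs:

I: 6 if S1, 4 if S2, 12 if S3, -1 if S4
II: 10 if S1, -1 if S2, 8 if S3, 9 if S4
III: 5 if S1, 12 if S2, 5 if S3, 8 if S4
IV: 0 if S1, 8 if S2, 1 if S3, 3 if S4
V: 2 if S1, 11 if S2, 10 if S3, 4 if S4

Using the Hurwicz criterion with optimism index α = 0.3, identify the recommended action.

I: 0.3·12 + 0.7·(-1) = 2.9
II: 0.3·10 + 0.7·(-1) = 2.3
III: 0.3·12 + 0.7·5 = 7.1
IV: 0.3·8 + 0.7·0 = 2.4
V: 0.3·11 + 0.7·2 = 4.7
Highest Hurwicz score = 7.1 → III.

III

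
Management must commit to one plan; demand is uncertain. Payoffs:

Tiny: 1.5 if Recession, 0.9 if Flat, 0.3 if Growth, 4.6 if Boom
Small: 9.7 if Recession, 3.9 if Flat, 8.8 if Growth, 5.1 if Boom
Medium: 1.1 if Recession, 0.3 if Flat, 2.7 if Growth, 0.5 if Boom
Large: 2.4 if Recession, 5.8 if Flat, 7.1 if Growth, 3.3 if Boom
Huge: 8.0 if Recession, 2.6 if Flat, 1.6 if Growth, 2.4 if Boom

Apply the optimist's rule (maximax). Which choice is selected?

Small

Row maxima: Tiny=4.6, Small=9.7, Medium=2.7, Large=7.1, Huge=8.0
Best best-case = 9.7 → Small.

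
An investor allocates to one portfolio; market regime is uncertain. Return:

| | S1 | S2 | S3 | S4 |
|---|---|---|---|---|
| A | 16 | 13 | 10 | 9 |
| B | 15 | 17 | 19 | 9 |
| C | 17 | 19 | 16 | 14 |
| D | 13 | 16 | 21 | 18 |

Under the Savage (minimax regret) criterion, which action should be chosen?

D

Column bests: S1=17, S2=19, S3=21, S4=18.
A regrets: 1, 6, 11, 9 → max 11
B regrets: 2, 2, 2, 9 → max 9
C regrets: 0, 0, 5, 4 → max 5
D regrets: 4, 3, 0, 0 → max 4
Smallest max regret = 4 → D.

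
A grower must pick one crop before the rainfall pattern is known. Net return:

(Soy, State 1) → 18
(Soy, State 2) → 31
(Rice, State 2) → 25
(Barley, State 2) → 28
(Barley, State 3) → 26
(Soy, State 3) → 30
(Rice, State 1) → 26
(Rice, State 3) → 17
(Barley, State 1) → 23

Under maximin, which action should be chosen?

Row minima: Soy=18, Rice=17, Barley=23
Best worst-case = 23 → Barley.

Barley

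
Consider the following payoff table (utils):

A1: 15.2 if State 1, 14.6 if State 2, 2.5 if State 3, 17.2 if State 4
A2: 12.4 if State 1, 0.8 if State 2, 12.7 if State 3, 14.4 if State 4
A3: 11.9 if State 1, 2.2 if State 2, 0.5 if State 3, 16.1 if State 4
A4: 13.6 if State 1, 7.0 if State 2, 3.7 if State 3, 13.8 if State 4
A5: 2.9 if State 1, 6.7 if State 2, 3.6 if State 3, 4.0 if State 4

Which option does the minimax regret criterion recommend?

A4

Column bests: State 1=15.2, State 2=14.6, State 3=12.7, State 4=17.2.
A1 regrets: 0.0, 0.0, 10.2, 0.0 → max 10.2
A2 regrets: 2.8, 13.8, 0.0, 2.8 → max 13.8
A3 regrets: 3.3, 12.4, 12.2, 1.1 → max 12.4
A4 regrets: 1.6, 7.6, 9.0, 3.4 → max 9.0
A5 regrets: 12.3, 7.9, 9.1, 13.2 → max 13.2
Smallest max regret = 9.0 → A4.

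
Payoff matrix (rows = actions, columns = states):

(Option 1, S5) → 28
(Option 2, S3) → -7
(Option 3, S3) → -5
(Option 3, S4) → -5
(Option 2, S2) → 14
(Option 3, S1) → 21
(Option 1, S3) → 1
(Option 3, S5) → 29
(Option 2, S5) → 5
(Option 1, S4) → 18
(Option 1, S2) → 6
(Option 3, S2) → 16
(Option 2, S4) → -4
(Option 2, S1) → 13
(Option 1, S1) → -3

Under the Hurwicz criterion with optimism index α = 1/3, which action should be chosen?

Option 1: 1/3·28 + 2/3·(-3) = 22/3
Option 2: 1/3·14 + 2/3·(-7) = 0
Option 3: 1/3·29 + 2/3·(-5) = 19/3
Highest Hurwicz score = 22/3 → Option 1.

Option 1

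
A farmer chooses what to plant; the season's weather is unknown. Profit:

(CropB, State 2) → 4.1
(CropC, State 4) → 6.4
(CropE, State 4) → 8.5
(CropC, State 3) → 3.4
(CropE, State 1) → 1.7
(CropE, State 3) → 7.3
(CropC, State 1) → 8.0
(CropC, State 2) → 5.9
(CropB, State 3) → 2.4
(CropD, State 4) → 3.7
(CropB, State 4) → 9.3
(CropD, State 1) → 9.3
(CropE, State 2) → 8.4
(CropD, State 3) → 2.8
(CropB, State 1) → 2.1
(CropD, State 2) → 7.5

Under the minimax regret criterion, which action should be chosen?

Column bests: State 1=9.3, State 2=8.4, State 3=7.3, State 4=9.3.
CropC regrets: 1.3, 2.5, 3.9, 2.9 → max 3.9
CropE regrets: 7.6, 0.0, 0.0, 0.8 → max 7.6
CropB regrets: 7.2, 4.3, 4.9, 0.0 → max 7.2
CropD regrets: 0.0, 0.9, 4.5, 5.6 → max 5.6
Smallest max regret = 3.9 → CropC.

CropC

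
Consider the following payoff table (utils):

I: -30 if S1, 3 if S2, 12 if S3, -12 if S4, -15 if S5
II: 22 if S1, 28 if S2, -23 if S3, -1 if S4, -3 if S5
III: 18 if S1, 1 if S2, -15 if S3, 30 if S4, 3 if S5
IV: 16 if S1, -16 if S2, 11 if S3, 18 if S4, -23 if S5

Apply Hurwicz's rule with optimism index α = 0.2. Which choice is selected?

III

I: 0.2·12 + 0.8·(-30) = -21.6
II: 0.2·28 + 0.8·(-23) = -12.8
III: 0.2·30 + 0.8·(-15) = -6
IV: 0.2·18 + 0.8·(-23) = -14.8
Highest Hurwicz score = -6 → III.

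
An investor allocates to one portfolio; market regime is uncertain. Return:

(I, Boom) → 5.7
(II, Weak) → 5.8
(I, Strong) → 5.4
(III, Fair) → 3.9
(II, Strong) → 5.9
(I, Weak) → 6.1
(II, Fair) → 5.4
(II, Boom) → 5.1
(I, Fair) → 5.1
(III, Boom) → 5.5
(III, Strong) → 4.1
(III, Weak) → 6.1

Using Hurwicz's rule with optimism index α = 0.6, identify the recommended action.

I

I: 0.6·6.1 + 0.4·5.1 = 5.7
II: 0.6·5.9 + 0.4·5.1 = 5.58
III: 0.6·6.1 + 0.4·3.9 = 5.22
Highest Hurwicz score = 5.7 → I.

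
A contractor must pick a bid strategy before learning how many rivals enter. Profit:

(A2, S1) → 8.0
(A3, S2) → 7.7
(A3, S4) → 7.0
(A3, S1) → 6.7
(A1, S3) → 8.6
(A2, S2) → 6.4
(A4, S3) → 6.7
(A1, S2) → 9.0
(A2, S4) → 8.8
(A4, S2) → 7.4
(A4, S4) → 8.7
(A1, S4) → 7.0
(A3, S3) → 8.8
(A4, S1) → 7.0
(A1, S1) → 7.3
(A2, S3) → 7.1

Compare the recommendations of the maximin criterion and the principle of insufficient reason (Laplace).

Row minima: A1=7.0, A2=6.4, A3=6.7, A4=6.7
Best worst-case = 7.0 → A1.
Row averages: A1=7.975, A2=7.575, A3=7.55, A4=7.45
Highest average = 7.975 → A1.

maximin → A1; laplace → A1 (agree)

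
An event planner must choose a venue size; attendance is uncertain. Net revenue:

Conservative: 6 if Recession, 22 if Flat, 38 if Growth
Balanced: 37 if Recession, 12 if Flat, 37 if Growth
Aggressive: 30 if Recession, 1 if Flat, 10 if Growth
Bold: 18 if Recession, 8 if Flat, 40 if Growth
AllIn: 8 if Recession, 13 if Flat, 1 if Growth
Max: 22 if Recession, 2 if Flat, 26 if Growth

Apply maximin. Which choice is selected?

Row minima: Conservative=6, Balanced=12, Aggressive=1, Bold=8, AllIn=1, Max=2
Best worst-case = 12 → Balanced.

Balanced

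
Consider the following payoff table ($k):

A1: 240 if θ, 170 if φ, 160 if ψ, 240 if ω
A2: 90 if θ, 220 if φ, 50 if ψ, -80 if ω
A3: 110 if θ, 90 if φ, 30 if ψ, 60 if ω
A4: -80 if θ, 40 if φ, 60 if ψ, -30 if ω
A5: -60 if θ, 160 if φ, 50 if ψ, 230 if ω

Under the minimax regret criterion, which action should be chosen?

A1

Column bests: θ=240, φ=220, ψ=160, ω=240.
A1 regrets: 0, 50, 0, 0 → max 50
A2 regrets: 150, 0, 110, 320 → max 320
A3 regrets: 130, 130, 130, 180 → max 180
A4 regrets: 320, 180, 100, 270 → max 320
A5 regrets: 300, 60, 110, 10 → max 300
Smallest max regret = 50 → A1.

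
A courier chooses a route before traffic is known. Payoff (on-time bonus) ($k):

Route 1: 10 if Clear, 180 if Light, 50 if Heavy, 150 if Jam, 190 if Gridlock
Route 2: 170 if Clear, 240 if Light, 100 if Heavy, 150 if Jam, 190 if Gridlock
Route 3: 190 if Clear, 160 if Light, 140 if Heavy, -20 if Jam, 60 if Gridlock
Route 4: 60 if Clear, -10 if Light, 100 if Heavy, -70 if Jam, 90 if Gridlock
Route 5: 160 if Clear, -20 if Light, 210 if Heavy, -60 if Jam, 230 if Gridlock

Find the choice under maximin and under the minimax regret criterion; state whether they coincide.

maximin → Route 2; minimax regret → Route 2 (agree)

Row minima: Route 1=10, Route 2=100, Route 3=-20, Route 4=-70, Route 5=-60
Best worst-case = 100 → Route 2.
Column bests: Clear=190, Light=240, Heavy=210, Jam=150, Gridlock=230.
Route 1 regrets: 180, 60, 160, 0, 40 → max 180
Route 2 regrets: 20, 0, 110, 0, 40 → max 110
Route 3 regrets: 0, 80, 70, 170, 170 → max 170
Route 4 regrets: 130, 250, 110, 220, 140 → max 250
Route 5 regrets: 30, 260, 0, 210, 0 → max 260
Smallest max regret = 110 → Route 2.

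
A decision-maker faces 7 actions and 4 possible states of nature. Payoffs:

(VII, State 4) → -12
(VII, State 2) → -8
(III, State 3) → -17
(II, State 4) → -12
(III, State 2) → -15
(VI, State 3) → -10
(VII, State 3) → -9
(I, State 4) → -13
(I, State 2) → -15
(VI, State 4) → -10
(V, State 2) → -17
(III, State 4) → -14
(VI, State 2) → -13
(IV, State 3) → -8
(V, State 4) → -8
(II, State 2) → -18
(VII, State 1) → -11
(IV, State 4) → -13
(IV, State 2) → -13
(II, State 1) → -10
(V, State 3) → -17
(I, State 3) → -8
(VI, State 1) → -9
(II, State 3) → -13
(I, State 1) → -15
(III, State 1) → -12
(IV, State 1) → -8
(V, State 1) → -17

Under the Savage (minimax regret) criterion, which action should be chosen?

Column bests: State 1=-8, State 2=-8, State 3=-8, State 4=-8.
I regrets: 7, 7, 0, 5 → max 7
II regrets: 2, 10, 5, 4 → max 10
III regrets: 4, 7, 9, 6 → max 9
IV regrets: 0, 5, 0, 5 → max 5
V regrets: 9, 9, 9, 0 → max 9
VI regrets: 1, 5, 2, 2 → max 5
VII regrets: 3, 0, 1, 4 → max 4
Smallest max regret = 4 → VII.

VII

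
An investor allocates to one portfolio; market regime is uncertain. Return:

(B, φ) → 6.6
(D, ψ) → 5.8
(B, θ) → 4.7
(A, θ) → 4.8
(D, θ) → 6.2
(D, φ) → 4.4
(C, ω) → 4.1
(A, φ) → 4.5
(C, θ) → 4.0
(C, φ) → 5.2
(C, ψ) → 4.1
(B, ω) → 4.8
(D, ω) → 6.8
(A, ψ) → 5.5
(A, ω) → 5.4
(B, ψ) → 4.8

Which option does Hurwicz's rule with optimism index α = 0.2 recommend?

B

A: 0.2·5.5 + 0.8·4.5 = 4.7
B: 0.2·6.6 + 0.8·4.7 = 5.08
C: 0.2·5.2 + 0.8·4.0 = 4.24
D: 0.2·6.8 + 0.8·4.4 = 4.88
Highest Hurwicz score = 5.08 → B.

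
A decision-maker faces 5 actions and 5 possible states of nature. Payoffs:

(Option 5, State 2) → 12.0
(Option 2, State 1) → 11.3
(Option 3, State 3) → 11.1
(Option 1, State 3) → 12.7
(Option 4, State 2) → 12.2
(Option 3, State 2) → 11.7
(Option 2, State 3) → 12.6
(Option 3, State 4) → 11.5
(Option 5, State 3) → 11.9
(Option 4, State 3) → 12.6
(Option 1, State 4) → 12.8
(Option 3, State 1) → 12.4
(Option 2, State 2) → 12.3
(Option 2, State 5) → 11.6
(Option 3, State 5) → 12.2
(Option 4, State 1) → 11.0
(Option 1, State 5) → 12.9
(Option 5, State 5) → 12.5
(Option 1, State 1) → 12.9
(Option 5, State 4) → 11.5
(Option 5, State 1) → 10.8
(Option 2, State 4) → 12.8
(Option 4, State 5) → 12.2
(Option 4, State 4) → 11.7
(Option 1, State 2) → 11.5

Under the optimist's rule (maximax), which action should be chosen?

Option 1

Row maxima: Option 1=12.9, Option 2=12.8, Option 3=12.4, Option 4=12.6, Option 5=12.5
Best best-case = 12.9 → Option 1.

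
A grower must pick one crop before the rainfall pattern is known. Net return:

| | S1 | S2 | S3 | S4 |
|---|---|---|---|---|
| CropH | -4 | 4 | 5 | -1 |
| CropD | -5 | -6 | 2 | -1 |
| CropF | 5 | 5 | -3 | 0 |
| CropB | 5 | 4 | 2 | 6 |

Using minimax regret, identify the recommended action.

Column bests: S1=5, S2=5, S3=5, S4=6.
CropH regrets: 9, 1, 0, 7 → max 9
CropD regrets: 10, 11, 3, 7 → max 11
CropF regrets: 0, 0, 8, 6 → max 8
CropB regrets: 0, 1, 3, 0 → max 3
Smallest max regret = 3 → CropB.

CropB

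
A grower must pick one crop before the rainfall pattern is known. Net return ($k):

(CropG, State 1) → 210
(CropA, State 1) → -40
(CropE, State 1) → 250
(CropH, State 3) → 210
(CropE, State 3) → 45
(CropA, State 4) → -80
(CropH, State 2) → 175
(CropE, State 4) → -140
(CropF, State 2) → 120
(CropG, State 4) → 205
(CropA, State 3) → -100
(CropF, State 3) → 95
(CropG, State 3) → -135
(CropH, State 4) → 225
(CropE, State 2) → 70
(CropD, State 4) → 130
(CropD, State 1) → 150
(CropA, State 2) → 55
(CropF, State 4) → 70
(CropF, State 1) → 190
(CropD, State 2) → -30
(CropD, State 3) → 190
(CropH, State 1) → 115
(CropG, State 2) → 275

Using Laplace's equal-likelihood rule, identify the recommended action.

CropH

Row averages: CropA=-41.25, CropD=110, CropF=118.75, CropH=181.25, CropE=56.25, CropG=138.75
Highest average = 181.25 → CropH.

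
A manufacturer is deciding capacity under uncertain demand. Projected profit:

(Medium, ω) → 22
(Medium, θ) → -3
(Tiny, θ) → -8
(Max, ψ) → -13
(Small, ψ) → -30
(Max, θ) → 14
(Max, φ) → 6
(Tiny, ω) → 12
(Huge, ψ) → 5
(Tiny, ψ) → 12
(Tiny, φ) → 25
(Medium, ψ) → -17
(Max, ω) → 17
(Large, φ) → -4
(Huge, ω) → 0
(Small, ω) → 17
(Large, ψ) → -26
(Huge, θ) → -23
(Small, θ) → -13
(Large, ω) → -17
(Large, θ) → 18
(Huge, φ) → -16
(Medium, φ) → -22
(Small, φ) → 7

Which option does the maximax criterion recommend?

Tiny

Row maxima: Tiny=25, Small=17, Medium=22, Large=18, Huge=5, Max=17
Best best-case = 25 → Tiny.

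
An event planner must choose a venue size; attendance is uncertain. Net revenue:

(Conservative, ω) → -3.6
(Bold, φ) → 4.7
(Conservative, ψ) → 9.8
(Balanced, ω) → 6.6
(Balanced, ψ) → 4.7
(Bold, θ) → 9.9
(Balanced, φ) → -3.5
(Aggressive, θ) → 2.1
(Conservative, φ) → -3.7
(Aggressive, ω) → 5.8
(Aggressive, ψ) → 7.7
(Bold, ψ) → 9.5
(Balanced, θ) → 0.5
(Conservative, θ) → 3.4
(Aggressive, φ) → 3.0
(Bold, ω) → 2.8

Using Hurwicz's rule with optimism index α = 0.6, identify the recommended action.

Bold

Conservative: 0.6·9.8 + 0.4·(-3.7) = 4.4
Balanced: 0.6·6.6 + 0.4·(-3.5) = 2.56
Aggressive: 0.6·7.7 + 0.4·2.1 = 5.46
Bold: 0.6·9.9 + 0.4·2.8 = 7.06
Highest Hurwicz score = 7.06 → Bold.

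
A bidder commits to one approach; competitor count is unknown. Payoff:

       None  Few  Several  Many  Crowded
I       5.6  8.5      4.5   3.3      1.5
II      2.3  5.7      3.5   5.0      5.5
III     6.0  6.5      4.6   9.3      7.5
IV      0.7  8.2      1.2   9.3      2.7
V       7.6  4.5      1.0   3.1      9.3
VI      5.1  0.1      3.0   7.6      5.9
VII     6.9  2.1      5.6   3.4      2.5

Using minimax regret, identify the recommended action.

III

Column bests: None=7.6, Few=8.5, Several=5.6, Many=9.3, Crowded=9.3.
I regrets: 2.0, 0.0, 1.1, 6.0, 7.8 → max 7.8
II regrets: 5.3, 2.8, 2.1, 4.3, 3.8 → max 5.3
III regrets: 1.6, 2.0, 1.0, 0.0, 1.8 → max 2.0
IV regrets: 6.9, 0.3, 4.4, 0.0, 6.6 → max 6.9
V regrets: 0.0, 4.0, 4.6, 6.2, 0.0 → max 6.2
VI regrets: 2.5, 8.4, 2.6, 1.7, 3.4 → max 8.4
VII regrets: 0.7, 6.4, 0.0, 5.9, 6.8 → max 6.8
Smallest max regret = 2.0 → III.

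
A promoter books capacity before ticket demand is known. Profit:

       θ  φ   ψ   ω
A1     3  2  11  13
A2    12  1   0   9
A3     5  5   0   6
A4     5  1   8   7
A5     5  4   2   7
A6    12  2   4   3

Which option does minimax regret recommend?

A4

Column bests: θ=12, φ=5, ψ=11, ω=13.
A1 regrets: 9, 3, 0, 0 → max 9
A2 regrets: 0, 4, 11, 4 → max 11
A3 regrets: 7, 0, 11, 7 → max 11
A4 regrets: 7, 4, 3, 6 → max 7
A5 regrets: 7, 1, 9, 6 → max 9
A6 regrets: 0, 3, 7, 10 → max 10
Smallest max regret = 7 → A4.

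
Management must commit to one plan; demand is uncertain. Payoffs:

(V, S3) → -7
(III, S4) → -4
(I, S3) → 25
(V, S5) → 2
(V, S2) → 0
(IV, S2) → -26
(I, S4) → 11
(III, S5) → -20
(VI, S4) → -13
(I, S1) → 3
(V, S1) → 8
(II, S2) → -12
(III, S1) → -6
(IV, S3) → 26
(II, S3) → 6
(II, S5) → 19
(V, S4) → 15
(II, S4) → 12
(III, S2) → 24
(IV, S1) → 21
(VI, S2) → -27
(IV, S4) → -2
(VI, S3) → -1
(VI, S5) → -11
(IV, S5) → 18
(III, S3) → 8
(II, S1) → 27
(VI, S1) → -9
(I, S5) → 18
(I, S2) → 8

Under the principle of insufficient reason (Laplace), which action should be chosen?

Row averages: I=13, II=10.4, III=0.4, IV=7.4, V=3.6, VI=-12.2
Highest average = 13 → I.

I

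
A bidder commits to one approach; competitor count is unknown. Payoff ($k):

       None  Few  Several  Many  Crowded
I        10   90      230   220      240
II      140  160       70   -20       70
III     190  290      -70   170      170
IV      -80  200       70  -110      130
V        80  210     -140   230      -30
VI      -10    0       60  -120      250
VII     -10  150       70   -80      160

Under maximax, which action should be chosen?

III

Row maxima: I=240, II=160, III=290, IV=200, V=230, VI=250, VII=160
Best best-case = 290 → III.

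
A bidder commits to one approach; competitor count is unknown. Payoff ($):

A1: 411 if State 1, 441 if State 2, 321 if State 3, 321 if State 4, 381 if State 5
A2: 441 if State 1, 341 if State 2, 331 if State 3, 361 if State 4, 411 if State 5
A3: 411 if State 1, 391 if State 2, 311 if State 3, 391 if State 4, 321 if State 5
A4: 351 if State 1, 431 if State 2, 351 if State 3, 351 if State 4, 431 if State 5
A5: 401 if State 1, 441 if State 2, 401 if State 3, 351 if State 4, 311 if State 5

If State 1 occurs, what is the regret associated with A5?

40

Best payoff under State 1 is 441.
Regret = 441 − 401 = 40.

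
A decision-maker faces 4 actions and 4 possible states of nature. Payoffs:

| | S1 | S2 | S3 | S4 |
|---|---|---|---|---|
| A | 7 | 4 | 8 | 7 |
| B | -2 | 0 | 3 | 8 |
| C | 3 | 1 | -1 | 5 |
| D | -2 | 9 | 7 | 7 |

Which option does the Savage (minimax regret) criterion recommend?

Column bests: S1=7, S2=9, S3=8, S4=8.
A regrets: 0, 5, 0, 1 → max 5
B regrets: 9, 9, 5, 0 → max 9
C regrets: 4, 8, 9, 3 → max 9
D regrets: 9, 0, 1, 1 → max 9
Smallest max regret = 5 → A.

A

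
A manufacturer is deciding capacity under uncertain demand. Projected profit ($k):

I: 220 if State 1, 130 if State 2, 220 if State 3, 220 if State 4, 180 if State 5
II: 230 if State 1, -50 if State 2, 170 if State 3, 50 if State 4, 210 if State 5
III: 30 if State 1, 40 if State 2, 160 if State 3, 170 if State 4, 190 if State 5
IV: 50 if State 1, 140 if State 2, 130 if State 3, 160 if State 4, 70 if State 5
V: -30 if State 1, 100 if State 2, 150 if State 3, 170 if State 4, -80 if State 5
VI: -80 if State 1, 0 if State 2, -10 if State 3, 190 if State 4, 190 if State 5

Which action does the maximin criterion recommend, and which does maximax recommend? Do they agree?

Row minima: I=130, II=-50, III=30, IV=50, V=-80, VI=-80
Best worst-case = 130 → I.
Row maxima: I=220, II=230, III=190, IV=160, V=170, VI=190
Best best-case = 230 → II.

maximin → I; maximax → II (disagree)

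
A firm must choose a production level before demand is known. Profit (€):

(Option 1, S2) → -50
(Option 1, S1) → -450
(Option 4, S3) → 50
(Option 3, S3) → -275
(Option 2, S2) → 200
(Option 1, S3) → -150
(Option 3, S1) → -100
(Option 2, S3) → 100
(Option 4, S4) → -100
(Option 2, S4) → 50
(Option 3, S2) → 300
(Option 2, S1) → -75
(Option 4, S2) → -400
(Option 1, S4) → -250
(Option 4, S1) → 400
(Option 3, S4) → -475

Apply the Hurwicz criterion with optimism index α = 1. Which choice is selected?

Option 1: 1·(-50) + 0·(-450) = -50
Option 2: 1·200 + 0·(-75) = 200
Option 3: 1·300 + 0·(-475) = 300
Option 4: 1·400 + 0·(-400) = 400
Highest Hurwicz score = 400 → Option 4.

Option 4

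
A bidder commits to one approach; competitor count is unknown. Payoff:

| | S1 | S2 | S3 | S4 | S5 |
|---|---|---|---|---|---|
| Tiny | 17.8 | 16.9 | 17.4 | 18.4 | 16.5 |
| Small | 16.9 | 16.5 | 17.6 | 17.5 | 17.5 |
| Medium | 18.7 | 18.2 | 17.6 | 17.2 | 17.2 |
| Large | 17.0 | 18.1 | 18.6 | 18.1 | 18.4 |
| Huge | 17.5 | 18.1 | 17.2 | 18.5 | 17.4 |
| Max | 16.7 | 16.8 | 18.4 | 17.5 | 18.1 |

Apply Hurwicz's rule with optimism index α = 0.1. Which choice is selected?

Medium

Tiny: 0.1·18.4 + 0.9·16.5 = 16.69
Small: 0.1·17.6 + 0.9·16.5 = 16.61
Medium: 0.1·18.7 + 0.9·17.2 = 17.35
Large: 0.1·18.6 + 0.9·17.0 = 17.16
Huge: 0.1·18.5 + 0.9·17.2 = 17.33
Max: 0.1·18.4 + 0.9·16.7 = 16.87
Highest Hurwicz score = 17.35 → Medium.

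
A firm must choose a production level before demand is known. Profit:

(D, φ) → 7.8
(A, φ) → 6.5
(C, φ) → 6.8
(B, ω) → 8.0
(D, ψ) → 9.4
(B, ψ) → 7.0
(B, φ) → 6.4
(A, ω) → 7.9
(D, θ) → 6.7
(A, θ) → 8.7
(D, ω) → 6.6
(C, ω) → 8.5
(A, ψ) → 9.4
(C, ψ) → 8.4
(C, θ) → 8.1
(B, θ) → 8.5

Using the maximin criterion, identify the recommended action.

Row minima: A=6.5, B=6.4, C=6.8, D=6.6
Best worst-case = 6.8 → C.

C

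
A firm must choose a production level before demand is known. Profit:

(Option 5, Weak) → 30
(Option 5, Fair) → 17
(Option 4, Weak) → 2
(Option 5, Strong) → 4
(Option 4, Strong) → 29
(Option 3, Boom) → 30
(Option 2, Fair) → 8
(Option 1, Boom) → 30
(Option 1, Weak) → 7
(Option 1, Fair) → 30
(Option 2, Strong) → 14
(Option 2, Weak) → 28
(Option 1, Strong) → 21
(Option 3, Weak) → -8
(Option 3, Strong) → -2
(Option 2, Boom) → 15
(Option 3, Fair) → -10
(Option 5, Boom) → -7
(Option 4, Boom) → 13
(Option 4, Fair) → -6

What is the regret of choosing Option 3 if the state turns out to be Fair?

Best payoff under Fair is 30.
Regret = 30 − (-10) = 40.

40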